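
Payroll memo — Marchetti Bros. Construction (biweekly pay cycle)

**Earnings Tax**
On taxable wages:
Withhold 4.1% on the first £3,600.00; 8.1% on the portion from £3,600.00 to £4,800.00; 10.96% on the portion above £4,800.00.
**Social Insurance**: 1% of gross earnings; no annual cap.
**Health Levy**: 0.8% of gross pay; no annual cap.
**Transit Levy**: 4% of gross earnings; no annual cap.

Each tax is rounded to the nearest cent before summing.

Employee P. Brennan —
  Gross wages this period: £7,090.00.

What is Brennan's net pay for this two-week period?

Earnings Tax: taxable = £7,090.00
  £244.80 + 10.96% × (£7,090.00 − £4,800.00) = £244.80 + 10.96% × £2,290.00 = £495.78
Social Insurance: 1% × £7,090.00 = £70.90
Health Levy: 0.8% × £7,090.00 = £56.72
Transit Levy: 4% × £7,090.00 = £283.60
Total withheld: £495.78 + £70.90 + £56.72 + £283.60 = £907.00
Net pay: £7,090.00 − £907.00 = £6,183.00

£6,183.00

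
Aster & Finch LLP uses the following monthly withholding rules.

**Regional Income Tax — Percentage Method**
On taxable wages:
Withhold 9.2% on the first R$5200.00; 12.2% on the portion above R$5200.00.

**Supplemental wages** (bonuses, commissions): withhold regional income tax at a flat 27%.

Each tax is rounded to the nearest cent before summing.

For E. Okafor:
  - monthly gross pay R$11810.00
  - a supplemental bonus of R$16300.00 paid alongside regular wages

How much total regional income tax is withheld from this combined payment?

R$5685.82

Regional Income Tax: taxable = R$11810.00
  R$478.40 + 12.2% × (R$11810.00 − R$5200.00) = R$478.40 + 12.2% × R$6610.00 = R$1284.82
Supplemental (27% flat on bonus): 27% × R$16300.00 = R$4401.00
Total regional income tax: R$1284.82 + R$4401.00 = R$5685.82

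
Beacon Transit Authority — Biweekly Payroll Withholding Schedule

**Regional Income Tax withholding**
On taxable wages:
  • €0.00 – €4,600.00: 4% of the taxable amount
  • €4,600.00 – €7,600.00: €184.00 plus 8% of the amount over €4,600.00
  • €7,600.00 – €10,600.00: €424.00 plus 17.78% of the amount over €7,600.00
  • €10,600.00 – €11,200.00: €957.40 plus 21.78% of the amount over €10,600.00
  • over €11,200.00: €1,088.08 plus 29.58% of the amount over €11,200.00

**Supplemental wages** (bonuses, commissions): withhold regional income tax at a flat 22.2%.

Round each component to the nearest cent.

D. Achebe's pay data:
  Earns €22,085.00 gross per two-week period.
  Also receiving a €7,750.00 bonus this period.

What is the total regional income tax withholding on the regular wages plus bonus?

Regional Income Tax: taxable = €22,085.00
  €1,088.08 + 29.58% × (€22,085.00 − €11,200.00) = €1,088.08 + 29.58% × €10,885.00 = €4,307.86
Supplemental (22.2% flat on bonus): 22.2% × €7,750.00 = €1,720.50
Total regional income tax: €4,307.86 + €1,720.50 = €6,028.36

€6,028.36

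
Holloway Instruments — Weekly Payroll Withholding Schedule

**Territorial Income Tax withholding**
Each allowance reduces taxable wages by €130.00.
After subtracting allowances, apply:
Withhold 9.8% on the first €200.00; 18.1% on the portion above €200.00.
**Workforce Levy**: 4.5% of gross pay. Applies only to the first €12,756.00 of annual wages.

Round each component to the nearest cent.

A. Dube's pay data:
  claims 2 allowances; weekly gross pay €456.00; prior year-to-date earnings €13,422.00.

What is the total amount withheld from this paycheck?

€19.21

Territorial Income Tax: taxable = €456.00 − 2×€130.00 = €196.00
  9.8% × €196.00 = €19.21
Workforce Levy: YTD €13,422.00 ≥ cap €12,756.00 → €0.00
Total: €19.21 + €0.00 = €19.21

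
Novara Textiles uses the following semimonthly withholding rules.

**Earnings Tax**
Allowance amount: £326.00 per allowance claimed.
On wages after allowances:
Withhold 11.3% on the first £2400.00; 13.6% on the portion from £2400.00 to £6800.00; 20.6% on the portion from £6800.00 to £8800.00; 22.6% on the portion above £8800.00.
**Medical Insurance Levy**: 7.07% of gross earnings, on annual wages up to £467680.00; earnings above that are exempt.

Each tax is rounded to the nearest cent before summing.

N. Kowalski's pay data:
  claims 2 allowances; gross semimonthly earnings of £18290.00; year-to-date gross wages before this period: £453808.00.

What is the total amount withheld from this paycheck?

£4259.74

Earnings Tax: taxable = £18290.00 − 2×£326.00 = £17638.00
  £1281.60 + 22.6% × (£17638.00 − £8800.00) = £1281.60 + 22.6% × £8838.00 = £3278.99
Medical Insurance Levy: cap £467680.00 − YTD £453808.00 = £13872.00 subject; 7.07% × £13872.00 = £980.75
Total: £3278.99 + £980.75 = £4259.74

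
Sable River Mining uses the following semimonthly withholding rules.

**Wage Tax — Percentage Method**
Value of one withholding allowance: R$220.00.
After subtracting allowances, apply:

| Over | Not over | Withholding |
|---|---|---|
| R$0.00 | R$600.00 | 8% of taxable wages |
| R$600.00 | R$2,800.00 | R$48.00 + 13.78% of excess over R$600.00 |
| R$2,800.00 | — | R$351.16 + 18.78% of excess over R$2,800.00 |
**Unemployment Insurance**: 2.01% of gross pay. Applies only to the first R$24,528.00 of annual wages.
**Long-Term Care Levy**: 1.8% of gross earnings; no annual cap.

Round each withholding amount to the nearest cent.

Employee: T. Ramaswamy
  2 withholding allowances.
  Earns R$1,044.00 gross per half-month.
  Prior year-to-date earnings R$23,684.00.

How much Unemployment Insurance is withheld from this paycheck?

Unemployment Insurance: cap R$24,528.00 − YTD R$23,684.00 = R$844.00 subject; 2.01% × R$844.00 = R$16.96

R$16.96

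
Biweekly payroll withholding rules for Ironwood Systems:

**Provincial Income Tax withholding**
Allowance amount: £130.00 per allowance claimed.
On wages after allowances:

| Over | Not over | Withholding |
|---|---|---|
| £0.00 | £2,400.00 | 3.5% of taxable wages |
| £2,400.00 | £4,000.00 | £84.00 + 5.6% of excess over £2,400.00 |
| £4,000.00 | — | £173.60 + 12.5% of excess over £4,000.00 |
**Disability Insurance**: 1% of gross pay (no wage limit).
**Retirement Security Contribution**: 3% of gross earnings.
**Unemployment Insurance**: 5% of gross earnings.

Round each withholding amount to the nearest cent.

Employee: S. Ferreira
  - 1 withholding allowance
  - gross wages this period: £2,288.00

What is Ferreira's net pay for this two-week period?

Provincial Income Tax: taxable = £2,288.00 − 1×£130.00 = £2,158.00
  3.5% × £2,158.00 = £75.53
Disability Insurance: 1% × £2,288.00 = £22.88
Retirement Security Contribution: 3% × £2,288.00 = £68.64
Unemployment Insurance: 5% × £2,288.00 = £114.40
Total withheld: £75.53 + £22.88 + £68.64 + £114.40 = £281.45
Net pay: £2,288.00 − £281.45 = £2,006.55

£2,006.55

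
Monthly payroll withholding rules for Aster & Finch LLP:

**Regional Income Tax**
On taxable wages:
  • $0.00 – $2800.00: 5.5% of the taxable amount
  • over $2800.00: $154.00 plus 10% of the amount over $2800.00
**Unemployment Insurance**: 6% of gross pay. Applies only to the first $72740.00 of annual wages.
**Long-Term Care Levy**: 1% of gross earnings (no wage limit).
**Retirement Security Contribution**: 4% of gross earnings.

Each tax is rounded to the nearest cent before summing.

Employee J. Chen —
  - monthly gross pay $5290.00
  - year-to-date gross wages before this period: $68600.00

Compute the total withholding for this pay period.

Regional Income Tax: taxable = $5290.00
  $154.00 + 10% × ($5290.00 − $2800.00) = $154.00 + 10% × $2490.00 = $403.00
Unemployment Insurance: cap $72740.00 − YTD $68600.00 = $4140.00 subject; 6% × $4140.00 = $248.40
Long-Term Care Levy: 1% × $5290.00 = $52.90
Retirement Security Contribution: 4% × $5290.00 = $211.60
Total: $403.00 + $248.40 + $52.90 + $211.60 = $915.90

$915.90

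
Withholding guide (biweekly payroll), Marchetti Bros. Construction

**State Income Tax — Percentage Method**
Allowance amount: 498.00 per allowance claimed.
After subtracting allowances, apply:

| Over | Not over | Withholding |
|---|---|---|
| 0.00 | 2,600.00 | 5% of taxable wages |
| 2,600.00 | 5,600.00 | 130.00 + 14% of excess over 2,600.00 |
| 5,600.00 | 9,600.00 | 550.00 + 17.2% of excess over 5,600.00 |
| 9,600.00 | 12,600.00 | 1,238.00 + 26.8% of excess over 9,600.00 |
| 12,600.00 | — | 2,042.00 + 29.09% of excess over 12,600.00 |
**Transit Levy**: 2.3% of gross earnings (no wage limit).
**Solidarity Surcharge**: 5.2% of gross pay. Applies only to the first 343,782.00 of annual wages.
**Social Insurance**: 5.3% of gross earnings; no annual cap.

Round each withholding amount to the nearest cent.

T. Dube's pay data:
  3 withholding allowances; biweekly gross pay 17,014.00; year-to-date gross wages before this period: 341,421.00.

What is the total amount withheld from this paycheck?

4,307.26

State Income Tax: taxable = 17,014.00 − 3×498.00 = 15,520.00
  2,042.00 + 29.09% × (15,520.00 − 12,600.00) = 2,042.00 + 29.09% × 2,920.00 = 2,891.43
Transit Levy: 2.3% × 17,014.00 = 391.32
Solidarity Surcharge: cap 343,782.00 − YTD 341,421.00 = 2,361.00 subject; 5.2% × 2,361.00 = 122.77
Social Insurance: 5.3% × 17,014.00 = 901.74
Total: 2,891.43 + 391.32 + 122.77 + 901.74 = 4,307.26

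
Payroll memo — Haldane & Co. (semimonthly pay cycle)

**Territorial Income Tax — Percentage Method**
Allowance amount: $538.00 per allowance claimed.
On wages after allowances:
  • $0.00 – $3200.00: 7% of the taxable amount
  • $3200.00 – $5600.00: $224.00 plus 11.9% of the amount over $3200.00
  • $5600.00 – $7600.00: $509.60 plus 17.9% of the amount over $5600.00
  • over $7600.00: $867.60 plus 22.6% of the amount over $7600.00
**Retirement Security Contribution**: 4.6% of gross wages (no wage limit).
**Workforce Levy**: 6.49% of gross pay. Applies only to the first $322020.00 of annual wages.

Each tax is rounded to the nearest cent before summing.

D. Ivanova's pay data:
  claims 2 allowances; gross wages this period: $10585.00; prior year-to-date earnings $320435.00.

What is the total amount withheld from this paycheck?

$1888.81

Territorial Income Tax: taxable = $10585.00 − 2×$538.00 = $9509.00
  $867.60 + 22.6% × ($9509.00 − $7600.00) = $867.60 + 22.6% × $1909.00 = $1299.03
Retirement Security Contribution: 4.6% × $10585.00 = $486.91
Workforce Levy: cap $322020.00 − YTD $320435.00 = $1585.00 subject; 6.49% × $1585.00 = $102.87
Total: $1299.03 + $486.91 + $102.87 = $1888.81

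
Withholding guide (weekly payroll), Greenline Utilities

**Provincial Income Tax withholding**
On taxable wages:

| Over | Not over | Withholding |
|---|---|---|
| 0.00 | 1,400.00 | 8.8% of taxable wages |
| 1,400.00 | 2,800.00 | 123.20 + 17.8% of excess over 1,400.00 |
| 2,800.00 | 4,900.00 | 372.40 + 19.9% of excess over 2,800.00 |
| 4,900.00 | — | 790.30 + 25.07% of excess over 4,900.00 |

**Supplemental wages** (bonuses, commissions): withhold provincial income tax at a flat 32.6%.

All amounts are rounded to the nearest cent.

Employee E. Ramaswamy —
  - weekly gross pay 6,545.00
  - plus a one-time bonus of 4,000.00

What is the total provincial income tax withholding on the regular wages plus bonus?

Provincial Income Tax: taxable = 6,545.00
  790.30 + 25.07% × (6,545.00 − 4,900.00) = 790.30 + 25.07% × 1,645.00 = 1,202.70
Supplemental (32.6% flat on bonus): 32.6% × 4,000.00 = 1,304.00
Total provincial income tax: 1,202.70 + 1,304.00 = 2,506.70

2,506.70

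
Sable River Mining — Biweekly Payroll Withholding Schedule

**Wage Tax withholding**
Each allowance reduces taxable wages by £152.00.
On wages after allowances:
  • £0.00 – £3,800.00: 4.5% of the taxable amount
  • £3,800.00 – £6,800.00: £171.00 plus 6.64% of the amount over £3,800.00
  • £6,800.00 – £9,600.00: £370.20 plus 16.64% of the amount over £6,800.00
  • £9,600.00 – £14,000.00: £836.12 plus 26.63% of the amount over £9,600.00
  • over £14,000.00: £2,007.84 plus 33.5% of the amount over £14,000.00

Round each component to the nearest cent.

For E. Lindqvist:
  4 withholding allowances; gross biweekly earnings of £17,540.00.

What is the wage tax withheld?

Wage Tax: taxable = £17,540.00 − 4×£152.00 = £16,932.00
  £2,007.84 + 33.5% × (£16,932.00 − £14,000.00) = £2,007.84 + 33.5% × £2,932.00 = £2,990.06

£2,990.06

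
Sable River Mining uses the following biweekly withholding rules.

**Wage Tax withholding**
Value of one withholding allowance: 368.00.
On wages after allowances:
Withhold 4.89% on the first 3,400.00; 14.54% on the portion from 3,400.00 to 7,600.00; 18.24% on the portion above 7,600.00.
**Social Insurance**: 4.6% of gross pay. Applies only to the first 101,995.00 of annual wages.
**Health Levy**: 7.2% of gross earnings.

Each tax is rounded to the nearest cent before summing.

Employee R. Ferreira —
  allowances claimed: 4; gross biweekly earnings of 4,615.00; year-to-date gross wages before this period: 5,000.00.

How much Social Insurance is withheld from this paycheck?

212.29

Social Insurance: 4.6% × 4,615.00 = 212.29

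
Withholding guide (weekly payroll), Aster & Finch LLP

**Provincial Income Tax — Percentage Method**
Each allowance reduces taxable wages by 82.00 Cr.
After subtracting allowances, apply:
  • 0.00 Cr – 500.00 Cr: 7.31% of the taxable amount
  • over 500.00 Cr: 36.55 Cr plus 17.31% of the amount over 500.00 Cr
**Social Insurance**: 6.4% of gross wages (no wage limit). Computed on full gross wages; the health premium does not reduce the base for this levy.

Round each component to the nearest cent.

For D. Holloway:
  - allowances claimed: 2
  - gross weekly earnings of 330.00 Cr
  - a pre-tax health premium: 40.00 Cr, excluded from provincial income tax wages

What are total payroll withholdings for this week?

30.33 Cr

Provincial Income Tax: taxable = 330.00 Cr − 40.00 Cr − 2×82.00 Cr = 126.00 Cr
  7.31% × 126.00 Cr = 9.21 Cr
Social Insurance: 6.4% × 330.00 Cr = 21.12 Cr
Total: 9.21 Cr + 21.12 Cr = 30.33 Cr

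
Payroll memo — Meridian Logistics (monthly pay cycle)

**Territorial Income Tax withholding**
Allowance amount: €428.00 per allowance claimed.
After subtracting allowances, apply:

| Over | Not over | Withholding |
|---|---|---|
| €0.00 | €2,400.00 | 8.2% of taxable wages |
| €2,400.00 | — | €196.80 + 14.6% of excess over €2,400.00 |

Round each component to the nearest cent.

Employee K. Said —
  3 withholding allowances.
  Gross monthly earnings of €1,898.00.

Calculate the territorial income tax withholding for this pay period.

Territorial Income Tax: taxable = €1,898.00 − 3×€428.00 = €614.00
  8.2% × €614.00 = €50.35

€50.35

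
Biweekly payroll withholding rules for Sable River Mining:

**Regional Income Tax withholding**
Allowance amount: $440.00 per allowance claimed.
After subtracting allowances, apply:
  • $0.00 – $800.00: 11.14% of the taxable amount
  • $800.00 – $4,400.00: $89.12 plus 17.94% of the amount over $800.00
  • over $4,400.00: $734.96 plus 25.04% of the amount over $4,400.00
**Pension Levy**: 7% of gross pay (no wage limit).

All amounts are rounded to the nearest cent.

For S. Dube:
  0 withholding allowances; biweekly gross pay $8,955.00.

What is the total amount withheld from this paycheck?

$2,502.38

Regional Income Tax: taxable = $8,955.00
  $734.96 + 25.04% × ($8,955.00 − $4,400.00) = $734.96 + 25.04% × $4,555.00 = $1,875.53
Pension Levy: 7% × $8,955.00 = $626.85
Total: $1,875.53 + $626.85 = $2,502.38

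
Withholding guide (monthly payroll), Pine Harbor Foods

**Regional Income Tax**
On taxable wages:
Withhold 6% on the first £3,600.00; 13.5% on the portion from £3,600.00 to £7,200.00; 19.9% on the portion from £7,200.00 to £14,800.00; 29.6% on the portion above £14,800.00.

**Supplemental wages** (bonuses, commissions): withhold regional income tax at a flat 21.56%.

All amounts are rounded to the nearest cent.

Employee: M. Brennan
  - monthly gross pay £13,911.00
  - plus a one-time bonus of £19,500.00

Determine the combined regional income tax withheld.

£6,241.69

Regional Income Tax: taxable = £13,911.00
  £702.00 + 19.9% × (£13,911.00 − £7,200.00) = £702.00 + 19.9% × £6,711.00 = £2,037.49
Supplemental (21.56% flat on bonus): 21.56% × £19,500.00 = £4,204.20
Total regional income tax: £2,037.49 + £4,204.20 = £6,241.69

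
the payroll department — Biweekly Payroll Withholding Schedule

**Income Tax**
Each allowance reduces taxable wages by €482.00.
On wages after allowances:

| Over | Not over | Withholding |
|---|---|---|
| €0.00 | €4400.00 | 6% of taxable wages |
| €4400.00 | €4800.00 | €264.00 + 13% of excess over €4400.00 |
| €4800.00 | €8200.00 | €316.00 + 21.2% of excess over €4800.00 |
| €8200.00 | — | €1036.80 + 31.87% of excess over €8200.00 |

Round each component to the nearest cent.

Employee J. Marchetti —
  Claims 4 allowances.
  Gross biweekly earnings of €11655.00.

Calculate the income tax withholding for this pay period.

Income Tax: taxable = €11655.00 − 4×€482.00 = €9727.00
  €1036.80 + 31.87% × (€9727.00 − €8200.00) = €1036.80 + 31.87% × €1527.00 = €1523.45

€1523.45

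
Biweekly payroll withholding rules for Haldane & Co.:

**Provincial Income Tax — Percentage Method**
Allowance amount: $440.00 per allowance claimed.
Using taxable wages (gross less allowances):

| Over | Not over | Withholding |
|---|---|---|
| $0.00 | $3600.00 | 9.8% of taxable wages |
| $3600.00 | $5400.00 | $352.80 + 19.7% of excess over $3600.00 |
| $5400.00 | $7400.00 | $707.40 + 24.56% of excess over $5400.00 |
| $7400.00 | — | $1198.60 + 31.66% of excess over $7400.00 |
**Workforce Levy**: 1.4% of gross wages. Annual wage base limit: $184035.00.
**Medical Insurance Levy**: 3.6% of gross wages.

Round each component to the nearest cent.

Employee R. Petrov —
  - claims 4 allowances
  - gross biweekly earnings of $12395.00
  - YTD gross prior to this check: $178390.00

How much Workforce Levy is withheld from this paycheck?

$79.03

Workforce Levy: cap $184035.00 − YTD $178390.00 = $5645.00 subject; 1.4% × $5645.00 = $79.03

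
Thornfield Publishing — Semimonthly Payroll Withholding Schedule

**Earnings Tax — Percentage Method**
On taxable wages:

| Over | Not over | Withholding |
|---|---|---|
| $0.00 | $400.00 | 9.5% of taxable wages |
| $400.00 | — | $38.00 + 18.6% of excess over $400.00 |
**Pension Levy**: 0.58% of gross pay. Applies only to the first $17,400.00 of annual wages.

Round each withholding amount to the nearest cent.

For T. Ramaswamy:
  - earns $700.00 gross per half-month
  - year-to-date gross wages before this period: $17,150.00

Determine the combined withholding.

$95.25

Earnings Tax: taxable = $700.00
  $38.00 + 18.6% × ($700.00 − $400.00) = $38.00 + 18.6% × $300.00 = $93.80
Pension Levy: cap $17,400.00 − YTD $17,150.00 = $250.00 subject; 0.58% × $250.00 = $1.45
Total: $93.80 + $1.45 = $95.25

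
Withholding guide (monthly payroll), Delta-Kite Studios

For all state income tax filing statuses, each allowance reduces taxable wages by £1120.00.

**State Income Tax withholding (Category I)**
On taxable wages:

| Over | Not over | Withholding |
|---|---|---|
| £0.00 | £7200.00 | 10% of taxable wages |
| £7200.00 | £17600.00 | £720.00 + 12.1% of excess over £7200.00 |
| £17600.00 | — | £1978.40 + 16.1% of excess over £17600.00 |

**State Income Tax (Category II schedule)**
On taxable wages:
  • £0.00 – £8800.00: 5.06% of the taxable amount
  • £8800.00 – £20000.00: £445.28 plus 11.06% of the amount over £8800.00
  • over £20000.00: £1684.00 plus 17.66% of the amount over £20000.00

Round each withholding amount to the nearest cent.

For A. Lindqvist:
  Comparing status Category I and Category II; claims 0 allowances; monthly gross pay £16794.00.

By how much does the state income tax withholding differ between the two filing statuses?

£551.45

State Income Tax (Category I): taxable = £16794.00
  £720.00 + 12.1% × (£16794.00 − £7200.00) = £720.00 + 12.1% × £9594.00 = £1880.87
State Income Tax (Category II): taxable = £16794.00
  £445.28 + 11.06% × (£16794.00 − £8800.00) = £445.28 + 11.06% × £7994.00 = £1329.42
Difference: |£1880.87 − £1329.42| = £551.45 (higher under Category I)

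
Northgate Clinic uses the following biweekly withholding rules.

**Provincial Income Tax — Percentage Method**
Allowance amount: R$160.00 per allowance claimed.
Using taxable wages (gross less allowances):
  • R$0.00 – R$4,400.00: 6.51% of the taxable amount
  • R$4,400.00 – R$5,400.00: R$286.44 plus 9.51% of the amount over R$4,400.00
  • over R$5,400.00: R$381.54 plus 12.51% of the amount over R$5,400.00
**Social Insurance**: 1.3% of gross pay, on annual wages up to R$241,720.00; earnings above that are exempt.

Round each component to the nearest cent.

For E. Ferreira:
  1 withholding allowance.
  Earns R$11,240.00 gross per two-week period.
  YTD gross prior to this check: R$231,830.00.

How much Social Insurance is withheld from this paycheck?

R$128.57

Social Insurance: cap R$241,720.00 − YTD R$231,830.00 = R$9,890.00 subject; 1.3% × R$9,890.00 = R$128.57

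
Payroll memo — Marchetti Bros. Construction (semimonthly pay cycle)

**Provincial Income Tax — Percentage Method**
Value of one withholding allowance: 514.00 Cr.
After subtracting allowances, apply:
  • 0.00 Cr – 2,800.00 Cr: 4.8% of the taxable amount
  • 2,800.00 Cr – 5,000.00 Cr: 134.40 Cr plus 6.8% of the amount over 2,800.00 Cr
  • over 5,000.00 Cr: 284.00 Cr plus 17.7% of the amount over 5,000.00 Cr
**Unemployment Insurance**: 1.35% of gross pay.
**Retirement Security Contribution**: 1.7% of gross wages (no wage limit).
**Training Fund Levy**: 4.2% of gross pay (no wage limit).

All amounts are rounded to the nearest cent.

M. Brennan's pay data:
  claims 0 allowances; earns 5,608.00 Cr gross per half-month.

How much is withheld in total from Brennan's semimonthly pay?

798.21 Cr

Provincial Income Tax: taxable = 5,608.00 Cr
  284.00 Cr + 17.7% × (5,608.00 Cr − 5,000.00 Cr) = 284.00 Cr + 17.7% × 608.00 Cr = 391.62 Cr
Unemployment Insurance: 1.35% × 5,608.00 Cr = 75.71 Cr
Retirement Security Contribution: 1.7% × 5,608.00 Cr = 95.34 Cr
Training Fund Levy: 4.2% × 5,608.00 Cr = 235.54 Cr
Total: 391.62 Cr + 75.71 Cr + 95.34 Cr + 235.54 Cr = 798.21 Cr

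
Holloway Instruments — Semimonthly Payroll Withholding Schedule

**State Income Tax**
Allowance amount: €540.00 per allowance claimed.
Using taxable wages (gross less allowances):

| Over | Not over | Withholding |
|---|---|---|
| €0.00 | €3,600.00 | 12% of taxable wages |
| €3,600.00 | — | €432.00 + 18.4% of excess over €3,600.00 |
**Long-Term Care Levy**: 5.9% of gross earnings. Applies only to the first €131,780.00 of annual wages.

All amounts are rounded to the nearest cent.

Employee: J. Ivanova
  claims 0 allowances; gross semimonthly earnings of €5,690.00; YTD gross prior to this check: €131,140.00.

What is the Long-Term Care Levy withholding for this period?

€37.76

Long-Term Care Levy: cap €131,780.00 − YTD €131,140.00 = €640.00 subject; 5.9% × €640.00 = €37.76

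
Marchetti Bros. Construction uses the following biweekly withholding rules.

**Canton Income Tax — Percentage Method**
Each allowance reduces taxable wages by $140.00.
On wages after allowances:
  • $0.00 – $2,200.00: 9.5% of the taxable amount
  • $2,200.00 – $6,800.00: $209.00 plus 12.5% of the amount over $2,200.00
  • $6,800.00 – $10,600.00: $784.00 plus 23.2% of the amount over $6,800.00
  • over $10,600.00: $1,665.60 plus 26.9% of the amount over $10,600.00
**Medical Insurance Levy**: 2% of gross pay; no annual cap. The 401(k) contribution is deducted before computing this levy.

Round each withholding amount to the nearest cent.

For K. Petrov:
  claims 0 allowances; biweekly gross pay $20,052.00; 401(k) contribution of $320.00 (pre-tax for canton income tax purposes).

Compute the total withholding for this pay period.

Canton Income Tax: taxable = $20,052.00 − $320.00 = $19,732.00
  $1,665.60 + 26.9% × ($19,732.00 − $10,600.00) = $1,665.60 + 26.9% × $9,132.00 = $4,122.11
Medical Insurance Levy: 2% × $19,732.00 = $394.64
Total: $4,122.11 + $394.64 = $4,516.75

$4,516.75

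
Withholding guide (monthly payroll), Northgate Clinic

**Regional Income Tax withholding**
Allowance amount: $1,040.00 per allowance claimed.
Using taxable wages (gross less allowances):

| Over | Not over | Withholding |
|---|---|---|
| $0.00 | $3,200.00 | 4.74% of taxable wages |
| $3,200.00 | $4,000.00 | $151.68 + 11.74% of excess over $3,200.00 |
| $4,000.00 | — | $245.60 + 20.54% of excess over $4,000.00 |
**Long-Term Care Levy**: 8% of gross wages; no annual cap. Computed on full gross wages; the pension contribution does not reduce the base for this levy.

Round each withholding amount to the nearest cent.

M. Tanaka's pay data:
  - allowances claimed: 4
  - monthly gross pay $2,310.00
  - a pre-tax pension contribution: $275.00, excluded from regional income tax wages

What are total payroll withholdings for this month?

$184.80

Regional Income Tax: taxable = $2,310.00 − $275.00 − 4×$1,040.00 = $-2,125.00
  Taxable ≤ 0 → $0.00
Long-Term Care Levy: 8% × $2,310.00 = $184.80
Total: $0.00 + $184.80 = $184.80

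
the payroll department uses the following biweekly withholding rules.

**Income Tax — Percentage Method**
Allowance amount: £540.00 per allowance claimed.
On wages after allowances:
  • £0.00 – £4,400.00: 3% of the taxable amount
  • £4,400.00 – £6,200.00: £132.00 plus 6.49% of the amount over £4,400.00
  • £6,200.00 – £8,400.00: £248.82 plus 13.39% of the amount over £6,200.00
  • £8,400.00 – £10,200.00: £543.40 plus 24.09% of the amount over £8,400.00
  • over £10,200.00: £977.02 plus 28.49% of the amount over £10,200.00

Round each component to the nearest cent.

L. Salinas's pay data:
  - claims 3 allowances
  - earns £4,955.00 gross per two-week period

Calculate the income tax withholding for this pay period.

£100.05

Income Tax: taxable = £4,955.00 − 3×£540.00 = £3,335.00
  3% × £3,335.00 = £100.05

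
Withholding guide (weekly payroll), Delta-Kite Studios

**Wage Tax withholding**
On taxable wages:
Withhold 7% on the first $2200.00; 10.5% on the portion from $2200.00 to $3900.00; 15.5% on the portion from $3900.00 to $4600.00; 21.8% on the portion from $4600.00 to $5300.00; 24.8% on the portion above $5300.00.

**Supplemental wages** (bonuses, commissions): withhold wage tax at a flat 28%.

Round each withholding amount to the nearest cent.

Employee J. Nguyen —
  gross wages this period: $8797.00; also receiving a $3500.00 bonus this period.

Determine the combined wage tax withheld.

Wage Tax: taxable = $8797.00
  $593.60 + 24.8% × ($8797.00 − $5300.00) = $593.60 + 24.8% × $3497.00 = $1460.86
Supplemental (28% flat on bonus): 28% × $3500.00 = $980.00
Total wage tax: $1460.86 + $980.00 = $2440.86

$2440.86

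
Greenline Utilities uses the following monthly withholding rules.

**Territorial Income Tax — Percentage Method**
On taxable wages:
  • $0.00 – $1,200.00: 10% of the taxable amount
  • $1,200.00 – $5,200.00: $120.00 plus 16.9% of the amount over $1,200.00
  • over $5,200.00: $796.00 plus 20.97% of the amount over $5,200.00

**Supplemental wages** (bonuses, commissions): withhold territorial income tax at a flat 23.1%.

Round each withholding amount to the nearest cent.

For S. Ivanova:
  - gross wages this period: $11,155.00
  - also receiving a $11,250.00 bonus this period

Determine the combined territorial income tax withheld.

Territorial Income Tax: taxable = $11,155.00
  $796.00 + 20.97% × ($11,155.00 − $5,200.00) = $796.00 + 20.97% × $5,955.00 = $2,044.76
Supplemental (23.1% flat on bonus): 23.1% × $11,250.00 = $2,598.75
Total territorial income tax: $2,044.76 + $2,598.75 = $4,643.51

$4,643.51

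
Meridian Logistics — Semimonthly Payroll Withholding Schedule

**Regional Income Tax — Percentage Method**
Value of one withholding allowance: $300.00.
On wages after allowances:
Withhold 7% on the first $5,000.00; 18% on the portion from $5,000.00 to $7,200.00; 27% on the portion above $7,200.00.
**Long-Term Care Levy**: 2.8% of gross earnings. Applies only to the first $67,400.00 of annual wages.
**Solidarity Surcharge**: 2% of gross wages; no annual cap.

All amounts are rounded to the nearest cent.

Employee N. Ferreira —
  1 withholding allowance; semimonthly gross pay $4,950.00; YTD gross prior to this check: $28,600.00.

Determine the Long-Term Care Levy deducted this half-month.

$138.60

Long-Term Care Levy: 2.8% × $4,950.00 = $138.60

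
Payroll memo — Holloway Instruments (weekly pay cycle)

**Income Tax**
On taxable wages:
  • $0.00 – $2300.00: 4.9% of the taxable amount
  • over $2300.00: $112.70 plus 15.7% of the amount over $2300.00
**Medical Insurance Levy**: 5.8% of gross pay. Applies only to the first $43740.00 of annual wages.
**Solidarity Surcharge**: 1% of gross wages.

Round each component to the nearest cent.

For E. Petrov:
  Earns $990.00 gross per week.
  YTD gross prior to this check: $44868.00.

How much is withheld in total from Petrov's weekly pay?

Income Tax: taxable = $990.00
  4.9% × $990.00 = $48.51
Medical Insurance Levy: YTD $44868.00 ≥ cap $43740.00 → $0.00
Solidarity Surcharge: 1% × $990.00 = $9.90
Total: $48.51 + $0.00 + $9.90 = $58.41

$58.41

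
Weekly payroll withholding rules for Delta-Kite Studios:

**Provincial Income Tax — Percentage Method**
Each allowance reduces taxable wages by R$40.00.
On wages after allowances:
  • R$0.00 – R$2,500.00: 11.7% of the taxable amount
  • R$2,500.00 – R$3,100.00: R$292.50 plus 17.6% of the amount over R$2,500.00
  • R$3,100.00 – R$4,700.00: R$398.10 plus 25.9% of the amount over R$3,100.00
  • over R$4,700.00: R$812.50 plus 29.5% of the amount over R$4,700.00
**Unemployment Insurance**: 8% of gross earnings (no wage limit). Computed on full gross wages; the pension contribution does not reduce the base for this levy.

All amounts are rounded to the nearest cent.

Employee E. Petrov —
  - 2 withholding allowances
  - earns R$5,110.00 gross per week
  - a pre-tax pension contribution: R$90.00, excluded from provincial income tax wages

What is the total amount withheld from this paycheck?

Provincial Income Tax: taxable = R$5,110.00 − R$90.00 − 2×R$40.00 = R$4,940.00
  R$812.50 + 29.5% × (R$4,940.00 − R$4,700.00) = R$812.50 + 29.5% × R$240.00 = R$883.30
Unemployment Insurance: 8% × R$5,110.00 = R$408.80
Total: R$883.30 + R$408.80 = R$1,292.10

R$1,292.10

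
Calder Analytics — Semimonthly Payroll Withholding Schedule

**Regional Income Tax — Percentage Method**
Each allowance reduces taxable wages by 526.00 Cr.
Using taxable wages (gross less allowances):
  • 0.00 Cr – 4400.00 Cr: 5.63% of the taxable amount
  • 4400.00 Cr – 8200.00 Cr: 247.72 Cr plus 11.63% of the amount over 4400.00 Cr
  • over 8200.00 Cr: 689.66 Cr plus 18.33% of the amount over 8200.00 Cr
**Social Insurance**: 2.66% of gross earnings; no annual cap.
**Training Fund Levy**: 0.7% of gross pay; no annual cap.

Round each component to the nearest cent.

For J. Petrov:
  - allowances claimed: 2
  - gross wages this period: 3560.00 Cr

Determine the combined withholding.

Regional Income Tax: taxable = 3560.00 Cr − 2×526.00 Cr = 2508.00 Cr
  5.63% × 2508.00 Cr = 141.20 Cr
Social Insurance: 2.66% × 3560.00 Cr = 94.70 Cr
Training Fund Levy: 0.7% × 3560.00 Cr = 24.92 Cr
Total: 141.20 Cr + 94.70 Cr + 24.92 Cr = 260.82 Cr

260.82 Cr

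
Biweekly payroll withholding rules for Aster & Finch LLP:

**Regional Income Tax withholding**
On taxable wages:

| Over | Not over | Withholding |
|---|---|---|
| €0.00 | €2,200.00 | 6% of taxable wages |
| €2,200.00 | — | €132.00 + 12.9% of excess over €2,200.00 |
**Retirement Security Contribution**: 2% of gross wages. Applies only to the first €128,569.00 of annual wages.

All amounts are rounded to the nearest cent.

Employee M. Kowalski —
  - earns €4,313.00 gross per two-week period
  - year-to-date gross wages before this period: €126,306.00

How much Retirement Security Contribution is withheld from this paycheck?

€45.26

Retirement Security Contribution: cap €128,569.00 − YTD €126,306.00 = €2,263.00 subject; 2% × €2,263.00 = €45.26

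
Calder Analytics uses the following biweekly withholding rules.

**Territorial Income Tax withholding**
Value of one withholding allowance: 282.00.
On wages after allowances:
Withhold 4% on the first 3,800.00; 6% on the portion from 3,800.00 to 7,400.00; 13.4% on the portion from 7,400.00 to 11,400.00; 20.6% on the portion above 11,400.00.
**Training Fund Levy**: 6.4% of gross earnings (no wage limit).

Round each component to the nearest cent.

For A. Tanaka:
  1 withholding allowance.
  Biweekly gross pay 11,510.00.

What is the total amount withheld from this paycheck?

Territorial Income Tax: taxable = 11,510.00 − 1×282.00 = 11,228.00
  368.00 + 13.4% × (11,228.00 − 7,400.00) = 368.00 + 13.4% × 3,828.00 = 880.95
Training Fund Levy: 6.4% × 11,510.00 = 736.64
Total: 880.95 + 736.64 = 1,617.59

1,617.59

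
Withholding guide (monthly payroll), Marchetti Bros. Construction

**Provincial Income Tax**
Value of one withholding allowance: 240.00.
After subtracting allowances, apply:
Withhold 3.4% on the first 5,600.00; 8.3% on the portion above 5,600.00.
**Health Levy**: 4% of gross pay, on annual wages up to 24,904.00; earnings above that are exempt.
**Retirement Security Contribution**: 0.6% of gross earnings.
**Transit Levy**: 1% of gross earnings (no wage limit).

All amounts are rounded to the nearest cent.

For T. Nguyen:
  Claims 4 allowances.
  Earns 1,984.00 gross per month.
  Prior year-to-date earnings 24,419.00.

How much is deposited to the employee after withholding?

1,898.04

Provincial Income Tax: taxable = 1,984.00 − 4×240.00 = 1,024.00
  3.4% × 1,024.00 = 34.82
Health Levy: cap 24,904.00 − YTD 24,419.00 = 485.00 subject; 4% × 485.00 = 19.40
Retirement Security Contribution: 0.6% × 1,984.00 = 11.90
Transit Levy: 1% × 1,984.00 = 19.84
Total withheld: 34.82 + 19.40 + 11.90 + 19.84 = 85.96
Net pay: 1,984.00 − 85.96 = 1,898.04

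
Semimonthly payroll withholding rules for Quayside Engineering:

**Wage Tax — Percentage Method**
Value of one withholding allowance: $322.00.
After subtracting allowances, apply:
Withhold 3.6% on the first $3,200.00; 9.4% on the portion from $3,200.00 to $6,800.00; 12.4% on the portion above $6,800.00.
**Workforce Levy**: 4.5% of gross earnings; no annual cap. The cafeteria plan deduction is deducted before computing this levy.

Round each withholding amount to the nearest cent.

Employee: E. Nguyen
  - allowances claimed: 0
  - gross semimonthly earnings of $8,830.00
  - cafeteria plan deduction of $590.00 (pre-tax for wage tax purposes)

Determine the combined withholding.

Wage Tax: taxable = $8,830.00 − $590.00 = $8,240.00
  $453.60 + 12.4% × ($8,240.00 − $6,800.00) = $453.60 + 12.4% × $1,440.00 = $632.16
Workforce Levy: 4.5% × $8,240.00 = $370.80
Total: $632.16 + $370.80 = $1,002.96

$1,002.96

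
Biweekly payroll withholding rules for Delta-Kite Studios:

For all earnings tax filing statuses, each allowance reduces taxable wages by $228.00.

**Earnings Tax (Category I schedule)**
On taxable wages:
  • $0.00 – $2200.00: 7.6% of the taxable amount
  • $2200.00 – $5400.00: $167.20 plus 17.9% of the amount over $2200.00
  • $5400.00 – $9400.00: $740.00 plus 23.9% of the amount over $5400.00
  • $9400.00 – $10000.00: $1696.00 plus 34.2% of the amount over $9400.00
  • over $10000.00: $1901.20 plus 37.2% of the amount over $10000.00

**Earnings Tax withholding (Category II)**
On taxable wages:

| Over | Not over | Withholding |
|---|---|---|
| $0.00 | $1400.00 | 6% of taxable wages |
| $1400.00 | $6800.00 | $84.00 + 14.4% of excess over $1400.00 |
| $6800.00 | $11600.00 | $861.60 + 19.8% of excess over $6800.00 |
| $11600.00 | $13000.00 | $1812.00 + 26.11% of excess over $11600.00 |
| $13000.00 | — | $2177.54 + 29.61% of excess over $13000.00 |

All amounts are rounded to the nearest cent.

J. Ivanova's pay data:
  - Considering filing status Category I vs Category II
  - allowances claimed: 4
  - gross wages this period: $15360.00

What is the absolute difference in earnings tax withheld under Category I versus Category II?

Earnings Tax (Category I): taxable = $15360.00 − 4×$228.00 = $14448.00
  $1901.20 + 37.2% × ($14448.00 − $10000.00) = $1901.20 + 37.2% × $4448.00 = $3555.86
Earnings Tax (Category II): taxable = $15360.00 − 4×$228.00 = $14448.00
  $2177.54 + 29.61% × ($14448.00 − $13000.00) = $2177.54 + 29.61% × $1448.00 = $2606.29
Difference: |$3555.86 − $2606.29| = $949.57 (higher under Category I)

$949.57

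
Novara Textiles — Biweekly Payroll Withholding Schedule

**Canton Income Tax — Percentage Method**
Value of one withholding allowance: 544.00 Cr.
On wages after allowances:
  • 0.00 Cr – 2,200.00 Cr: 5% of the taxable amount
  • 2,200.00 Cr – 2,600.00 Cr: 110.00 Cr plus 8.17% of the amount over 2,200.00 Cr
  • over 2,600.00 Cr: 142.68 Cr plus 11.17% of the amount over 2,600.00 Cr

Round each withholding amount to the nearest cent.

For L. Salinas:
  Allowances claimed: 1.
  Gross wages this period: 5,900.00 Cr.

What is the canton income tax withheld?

Canton Income Tax: taxable = 5,900.00 Cr − 1×544.00 Cr = 5,356.00 Cr
  142.68 Cr + 11.17% × (5,356.00 Cr − 2,600.00 Cr) = 142.68 Cr + 11.17% × 2,756.00 Cr = 450.53 Cr

450.53 Cr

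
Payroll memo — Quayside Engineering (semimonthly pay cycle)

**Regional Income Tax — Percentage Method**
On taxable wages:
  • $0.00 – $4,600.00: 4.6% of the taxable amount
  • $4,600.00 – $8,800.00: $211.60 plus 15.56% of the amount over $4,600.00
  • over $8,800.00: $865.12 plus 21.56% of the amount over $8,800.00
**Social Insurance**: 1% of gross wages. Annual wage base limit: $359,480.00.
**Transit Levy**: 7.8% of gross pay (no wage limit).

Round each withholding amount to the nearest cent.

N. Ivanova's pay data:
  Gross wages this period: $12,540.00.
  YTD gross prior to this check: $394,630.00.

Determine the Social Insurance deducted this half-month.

Social Insurance: YTD $394,630.00 ≥ cap $359,480.00 → $0.00

$0.00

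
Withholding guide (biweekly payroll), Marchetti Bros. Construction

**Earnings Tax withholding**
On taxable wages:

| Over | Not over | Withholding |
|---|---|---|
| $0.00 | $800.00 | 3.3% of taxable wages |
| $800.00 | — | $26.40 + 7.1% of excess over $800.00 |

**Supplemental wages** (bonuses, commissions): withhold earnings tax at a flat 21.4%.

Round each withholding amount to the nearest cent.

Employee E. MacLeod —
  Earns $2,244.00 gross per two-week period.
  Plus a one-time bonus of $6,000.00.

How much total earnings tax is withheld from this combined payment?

$1,412.92

Earnings Tax: taxable = $2,244.00
  $26.40 + 7.1% × ($2,244.00 − $800.00) = $26.40 + 7.1% × $1,444.00 = $128.92
Supplemental (21.4% flat on bonus): 21.4% × $6,000.00 = $1,284.00
Total earnings tax: $128.92 + $1,284.00 = $1,412.92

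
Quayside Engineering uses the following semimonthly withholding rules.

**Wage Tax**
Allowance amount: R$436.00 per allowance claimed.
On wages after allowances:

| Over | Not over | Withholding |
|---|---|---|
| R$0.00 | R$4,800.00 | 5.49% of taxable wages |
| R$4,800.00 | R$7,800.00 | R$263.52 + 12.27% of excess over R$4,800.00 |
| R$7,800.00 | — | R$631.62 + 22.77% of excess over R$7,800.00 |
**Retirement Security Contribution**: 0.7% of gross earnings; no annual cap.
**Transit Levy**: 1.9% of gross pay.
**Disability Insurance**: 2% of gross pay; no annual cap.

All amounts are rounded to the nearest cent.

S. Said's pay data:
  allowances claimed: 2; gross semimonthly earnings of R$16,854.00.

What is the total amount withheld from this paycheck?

Wage Tax: taxable = R$16,854.00 − 2×R$436.00 = R$15,982.00
  R$631.62 + 22.77% × (R$15,982.00 − R$7,800.00) = R$631.62 + 22.77% × R$8,182.00 = R$2,494.66
Retirement Security Contribution: 0.7% × R$16,854.00 = R$117.98
Transit Levy: 1.9% × R$16,854.00 = R$320.23
Disability Insurance: 2% × R$16,854.00 = R$337.08
Total: R$2,494.66 + R$117.98 + R$320.23 + R$337.08 = R$3,269.95

R$3,269.95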